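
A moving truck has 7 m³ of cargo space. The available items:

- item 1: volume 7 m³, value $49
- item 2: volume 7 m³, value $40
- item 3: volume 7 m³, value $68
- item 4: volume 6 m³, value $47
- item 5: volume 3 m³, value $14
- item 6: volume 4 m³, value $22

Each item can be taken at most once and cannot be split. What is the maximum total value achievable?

Check high-value combinations within 7 m³:
- item 3: volume 7, value 68
- item 1: volume 7, value 49
- item 4: volume 6, value 47
- item 2: volume 7, value 40
- item 5+item 6: volume 3+4=7, value 14+22=36
Best: $68.

$68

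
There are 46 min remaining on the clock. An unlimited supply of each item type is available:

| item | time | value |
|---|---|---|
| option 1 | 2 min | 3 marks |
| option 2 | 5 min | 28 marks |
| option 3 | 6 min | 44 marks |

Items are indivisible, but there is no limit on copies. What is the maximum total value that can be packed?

320 marks

Best value-per-unit is option 3 at 44/6; filling with it alone gives 7×44 = 308.
Optimal mix: 2×option 2 + 6×option 3 → time 46, value 320.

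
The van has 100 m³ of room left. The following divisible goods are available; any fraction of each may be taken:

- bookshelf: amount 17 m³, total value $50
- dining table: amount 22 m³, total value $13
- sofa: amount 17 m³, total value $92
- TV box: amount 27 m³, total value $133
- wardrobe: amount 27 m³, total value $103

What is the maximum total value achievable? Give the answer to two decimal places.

Take in order of value per unit:
- sofa (92/17 per unit): all 17 → value 92, running total 92.00
- TV box (133/27 per unit): all 27 → value 133, running total 225.00
- wardrobe (103/27 per unit): all 27 → value 103, running total 328.00
- bookshelf (50/17 per unit): all 17 → value 50, running total 378.00
- dining table (13/22 per unit): 12 of 22 → value 12×13/22 = 7.0909, running total 385.09
Total 385.09.

385.09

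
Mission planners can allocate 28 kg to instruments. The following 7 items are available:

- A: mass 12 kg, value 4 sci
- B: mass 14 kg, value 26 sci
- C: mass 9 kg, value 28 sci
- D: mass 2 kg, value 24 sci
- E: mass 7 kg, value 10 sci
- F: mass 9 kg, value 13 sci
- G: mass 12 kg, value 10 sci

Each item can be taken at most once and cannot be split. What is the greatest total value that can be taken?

78 sci

Check high-value combinations within 28 kg:
- B+C+D: mass 14+9+2=25, value 26+28+24=78
- C+D+E+F: mass 9+2+7+9=27, value 28+24+10+13=75
- C+D+F: mass 9+2+9=20, value 28+24+13=65
- B+D+F: mass 14+2+9=25, value 26+24+13=63
- C+D+E: mass 9+2+7=18, value 28+24+10=62
Best: 78 sci.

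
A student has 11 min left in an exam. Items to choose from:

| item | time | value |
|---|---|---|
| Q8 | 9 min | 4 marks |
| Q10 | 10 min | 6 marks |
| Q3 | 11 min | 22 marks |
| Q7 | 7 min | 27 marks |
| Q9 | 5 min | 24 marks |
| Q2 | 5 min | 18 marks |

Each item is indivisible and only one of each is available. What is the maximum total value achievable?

42 marks

Check high-value combinations within 11 min:
- Q9+Q2: time 5+5=10, value 24+18=42
- Q7: time 7, value 27
- Q9: time 5, value 24
Best: 42 marks.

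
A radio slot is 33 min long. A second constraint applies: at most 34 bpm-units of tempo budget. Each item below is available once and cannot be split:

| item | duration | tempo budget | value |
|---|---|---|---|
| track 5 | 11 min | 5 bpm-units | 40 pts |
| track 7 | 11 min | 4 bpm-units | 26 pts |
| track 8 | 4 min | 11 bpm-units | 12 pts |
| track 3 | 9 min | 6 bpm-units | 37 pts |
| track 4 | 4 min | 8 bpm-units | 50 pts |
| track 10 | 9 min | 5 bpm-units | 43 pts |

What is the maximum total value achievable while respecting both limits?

Feasible sets respecting both limits:
- track 5+track 3+track 4+track 10: duration 33, tempo budget 24, value 170
- track 7+track 3+track 4+track 10: duration 33, tempo budget 23, value 156
- track 5+track 8+track 4+track 10: duration 28, tempo budget 29, value 145
- track 8+track 3+track 4+track 10: duration 26, tempo budget 30, value 142
Best: 170 pts.

170 pts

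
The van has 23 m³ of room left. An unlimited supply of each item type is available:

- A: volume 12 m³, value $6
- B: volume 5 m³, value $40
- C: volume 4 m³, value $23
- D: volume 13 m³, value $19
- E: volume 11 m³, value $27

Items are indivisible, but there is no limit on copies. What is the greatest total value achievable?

Best value-per-unit is B at 40/5; filling with it alone gives 4×40 = 160.
Optimal mix: 3×B + 2×C → volume 23, value 166.

$166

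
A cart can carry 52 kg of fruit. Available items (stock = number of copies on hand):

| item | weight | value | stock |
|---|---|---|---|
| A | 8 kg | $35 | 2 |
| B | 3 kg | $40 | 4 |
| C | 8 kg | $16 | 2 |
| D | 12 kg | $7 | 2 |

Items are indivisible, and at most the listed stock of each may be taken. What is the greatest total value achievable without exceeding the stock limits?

$262

Best selections within weight 52 and stock limits:
- 2×A + 4×B + 2×C: weight 44, value 262
- 2×A + 4×B + 1×C + 1×D: weight 48, value 253
- 2×A + 4×B + 1×C: weight 36, value 246
Best: $262.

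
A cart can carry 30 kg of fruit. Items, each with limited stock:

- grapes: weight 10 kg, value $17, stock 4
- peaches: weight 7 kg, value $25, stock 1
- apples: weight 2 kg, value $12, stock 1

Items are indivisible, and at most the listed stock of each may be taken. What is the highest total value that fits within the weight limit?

Best selections within weight 30 and stock limits:
- 2×grapes + 1×peaches + 1×apples: weight 29, value 71
- 2×grapes + 1×peaches: weight 27, value 59
- 1×grapes + 1×peaches + 1×apples: weight 19, value 54
Best: $71.

$71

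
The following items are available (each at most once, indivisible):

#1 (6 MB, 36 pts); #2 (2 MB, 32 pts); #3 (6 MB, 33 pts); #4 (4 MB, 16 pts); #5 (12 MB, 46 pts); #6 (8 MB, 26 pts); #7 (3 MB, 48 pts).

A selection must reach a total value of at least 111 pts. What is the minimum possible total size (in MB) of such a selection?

11

Subsets with value ≥ 111, sorted by total size:
- #1+#2+#7: size 11, value 116
- #2+#3+#7: size 11, value 113
- #1+#2+#4+#7: size 15, value 132
- #2+#3+#4+#7: size 15, value 129
Minimum size: 11 MB.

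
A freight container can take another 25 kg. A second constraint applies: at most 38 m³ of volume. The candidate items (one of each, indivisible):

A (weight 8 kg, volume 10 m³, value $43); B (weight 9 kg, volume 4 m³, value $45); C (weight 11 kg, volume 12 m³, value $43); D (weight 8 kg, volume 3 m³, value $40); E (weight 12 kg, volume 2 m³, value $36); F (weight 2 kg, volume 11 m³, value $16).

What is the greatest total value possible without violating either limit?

Feasible sets respecting both limits:
- A+B+D: weight 25, volume 17, value 128
- A+B+F: weight 19, volume 25, value 104
- B+C+F: weight 22, volume 27, value 104
- A+C+F: weight 21, volume 33, value 102
Best: $128.

$128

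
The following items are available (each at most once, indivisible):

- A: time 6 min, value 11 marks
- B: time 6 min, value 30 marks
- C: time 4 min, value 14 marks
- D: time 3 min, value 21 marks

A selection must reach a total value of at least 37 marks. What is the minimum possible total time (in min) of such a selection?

9

Subsets with value ≥ 37, sorted by total time:
- B+D: time 9, value 51
- B+C: time 10, value 44
- A+B: time 12, value 41
Minimum time: 9 min.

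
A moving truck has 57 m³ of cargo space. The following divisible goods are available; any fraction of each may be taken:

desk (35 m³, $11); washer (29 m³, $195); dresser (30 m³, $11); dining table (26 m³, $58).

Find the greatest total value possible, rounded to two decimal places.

Take in order of value per unit:
- washer (195/29 per unit): all 29 → value 195, running total 195.00
- dining table (58/26 per unit): all 26 → value 58, running total 253.00
- dresser (11/30 per unit): 2 of 30 → value 2×11/30 = 0.7333, running total 253.73
Total 253.73.

253.73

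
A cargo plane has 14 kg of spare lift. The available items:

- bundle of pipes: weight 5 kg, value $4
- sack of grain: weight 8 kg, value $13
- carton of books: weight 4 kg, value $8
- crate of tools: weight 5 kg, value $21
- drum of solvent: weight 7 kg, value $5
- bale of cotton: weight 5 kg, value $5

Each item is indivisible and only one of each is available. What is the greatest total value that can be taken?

$34

Check high-value combinations within 14 kg:
- sack of grain+crate of tools: weight 8+5=13, value 13+21=34
- carton of books+crate of tools+bale of cotton: weight 4+5+5=14, value 8+21+5=34
- bundle of pipes+carton of books+crate of tools: weight 5+4+5=14, value 4+8+21=33
- carton of books+crate of tools: weight 4+5=9, value 8+21=29
- crate of tools+bale of cotton: weight 5+5=10, value 21+5=26
Best: $34.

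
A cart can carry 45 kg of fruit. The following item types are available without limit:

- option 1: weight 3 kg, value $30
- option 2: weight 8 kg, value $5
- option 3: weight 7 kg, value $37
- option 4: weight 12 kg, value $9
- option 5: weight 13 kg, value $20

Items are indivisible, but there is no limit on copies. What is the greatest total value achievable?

$450

Best value-per-unit is option 1 at 30/3, and filling with it alone uses weight 15×3=45. No mix of the others beats 15×30 = 450.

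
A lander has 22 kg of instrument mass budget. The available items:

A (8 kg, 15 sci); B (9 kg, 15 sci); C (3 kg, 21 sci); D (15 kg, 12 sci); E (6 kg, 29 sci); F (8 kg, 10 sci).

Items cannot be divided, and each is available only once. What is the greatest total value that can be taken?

Check high-value combinations within 22 kg:
- A+C+E: mass 8+3+6=17, value 15+21+29=65
- B+C+E: mass 9+3+6=18, value 15+21+29=65
- C+E+F: mass 3+6+8=17, value 21+29+10=60
- A+E+F: mass 8+6+8=22, value 15+29+10=54
Best: 65 sci.

65 sci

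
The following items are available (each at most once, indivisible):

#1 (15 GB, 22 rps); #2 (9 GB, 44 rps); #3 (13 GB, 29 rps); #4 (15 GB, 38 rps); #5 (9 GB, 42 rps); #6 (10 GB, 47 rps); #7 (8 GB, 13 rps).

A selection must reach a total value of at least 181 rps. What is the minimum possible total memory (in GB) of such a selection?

Subsets with value ≥ 181, sorted by total memory:
- #2+#4+#5+#6+#7: memory 51, value 184
- #2+#3+#4+#5+#6: memory 56, value 200
- #1+#2+#3+#5+#6: memory 56, value 184
- #1+#2+#4+#5+#6: memory 58, value 193
Minimum memory: 51 GB.

51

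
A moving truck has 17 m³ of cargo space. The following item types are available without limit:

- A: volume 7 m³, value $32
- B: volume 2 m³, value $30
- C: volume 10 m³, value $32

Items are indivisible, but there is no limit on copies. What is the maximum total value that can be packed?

Best value-per-unit is B at 30/2, and filling with it alone uses volume 8×2=16. No mix of the others beats 8×30 = 240.

$240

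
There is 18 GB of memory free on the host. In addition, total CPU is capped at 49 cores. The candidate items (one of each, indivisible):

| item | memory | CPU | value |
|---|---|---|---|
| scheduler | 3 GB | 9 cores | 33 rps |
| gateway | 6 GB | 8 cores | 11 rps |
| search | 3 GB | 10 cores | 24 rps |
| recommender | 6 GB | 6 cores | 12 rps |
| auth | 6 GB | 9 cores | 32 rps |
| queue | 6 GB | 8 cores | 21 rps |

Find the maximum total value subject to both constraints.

Feasible sets respecting both limits:
- scheduler+search+auth+queue: memory 18, CPU 36, value 110
- scheduler+search+recommender+auth: memory 18, CPU 34, value 101
- scheduler+gateway+search+auth: memory 18, CPU 36, value 100
Best: 110 rps.

110 rps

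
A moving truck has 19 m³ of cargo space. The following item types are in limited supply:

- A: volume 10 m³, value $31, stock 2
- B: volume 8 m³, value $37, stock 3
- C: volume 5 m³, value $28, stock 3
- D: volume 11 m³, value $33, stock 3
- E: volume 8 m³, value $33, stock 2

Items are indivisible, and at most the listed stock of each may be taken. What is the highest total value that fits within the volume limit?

$93

Top feasible selections:
- 1×B + 2×C: volume 18, value 93
- 2×C + 1×E: volume 18, value 89
Best: $93.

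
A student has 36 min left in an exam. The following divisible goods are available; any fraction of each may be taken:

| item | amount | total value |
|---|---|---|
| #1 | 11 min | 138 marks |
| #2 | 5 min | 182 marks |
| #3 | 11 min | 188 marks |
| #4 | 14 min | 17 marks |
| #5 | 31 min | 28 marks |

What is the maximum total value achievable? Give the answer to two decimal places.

518.93

Take in order of value per unit:
- #2 (182/5 per unit): all 5 → value 182, running total 182.00
- #3 (188/11 per unit): all 11 → value 188, running total 370.00
- #1 (138/11 per unit): all 11 → value 138, running total 508.00
- #4 (17/14 per unit): 9 of 14 → value 9×17/14 = 10.9286, running total 518.93
Total 518.93.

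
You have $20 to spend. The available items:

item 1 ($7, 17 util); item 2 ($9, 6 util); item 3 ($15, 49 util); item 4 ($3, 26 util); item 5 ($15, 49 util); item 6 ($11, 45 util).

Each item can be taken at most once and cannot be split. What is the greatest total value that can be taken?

Check high-value combinations within $20:
- item 3+item 4: cost 15+3=18, value 49+26=75
- item 4+item 5: cost 3+15=18, value 26+49=75
- item 4+item 6: cost 3+11=14, value 26+45=71
- item 1+item 6: cost 7+11=18, value 17+45=62
Best: 75 util.

75 util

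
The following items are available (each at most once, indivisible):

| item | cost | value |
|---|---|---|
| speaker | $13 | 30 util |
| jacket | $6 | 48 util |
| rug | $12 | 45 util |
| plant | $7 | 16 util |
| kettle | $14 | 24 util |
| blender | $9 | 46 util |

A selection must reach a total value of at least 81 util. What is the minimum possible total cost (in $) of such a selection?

15

Subsets with value ≥ 81, sorted by total cost:
- jacket+blender: cost 15, value 94
- jacket+rug: cost 18, value 93
Minimum cost: 15 $.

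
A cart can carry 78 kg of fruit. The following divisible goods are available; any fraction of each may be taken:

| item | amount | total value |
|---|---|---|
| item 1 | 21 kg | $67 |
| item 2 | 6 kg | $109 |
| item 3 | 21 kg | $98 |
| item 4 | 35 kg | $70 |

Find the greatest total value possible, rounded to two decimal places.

Take in order of value per unit:
- item 2 (109/6 per unit): all 6 → value 109, running total 109.00
- item 3 (98/21 per unit): all 21 → value 98, running total 207.00
- item 1 (67/21 per unit): all 21 → value 67, running total 274.00
- item 4 (70/35 per unit): 30 of 35 → value 30×70/35 = 60.0000, running total 334.00
Total 334.00.

334.00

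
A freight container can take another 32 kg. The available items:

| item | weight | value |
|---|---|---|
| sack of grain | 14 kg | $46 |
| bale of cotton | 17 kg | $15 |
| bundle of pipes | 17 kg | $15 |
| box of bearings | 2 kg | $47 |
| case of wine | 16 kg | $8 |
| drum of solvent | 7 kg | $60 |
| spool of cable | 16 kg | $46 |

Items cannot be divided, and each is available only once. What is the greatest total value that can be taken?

$153

Check high-value combinations within 32 kg:
- sack of grain+box of bearings+drum of solvent: weight 14+2+7=23, value 46+47+60=153
- box of bearings+drum of solvent+spool of cable: weight 2+7+16=25, value 47+60+46=153
- sack of grain+box of bearings+spool of cable: weight 14+2+16=32, value 46+47+46=139
- bale of cotton+box of bearings+drum of solvent: weight 17+2+7=26, value 15+47+60=122
- bundle of pipes+box of bearings+drum of solvent: weight 17+2+7=26, value 15+47+60=122
Best: $153.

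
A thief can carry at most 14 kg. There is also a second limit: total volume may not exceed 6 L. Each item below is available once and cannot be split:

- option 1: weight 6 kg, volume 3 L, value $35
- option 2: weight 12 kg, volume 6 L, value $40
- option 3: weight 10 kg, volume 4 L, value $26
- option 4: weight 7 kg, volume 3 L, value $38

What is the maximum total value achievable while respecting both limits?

Feasible sets respecting both limits:
- option 1+option 4: weight 13, volume 6, value 73
- option 2: weight 12, volume 6, value 40
- option 4: weight 7, volume 3, value 38
Best: $73.

$73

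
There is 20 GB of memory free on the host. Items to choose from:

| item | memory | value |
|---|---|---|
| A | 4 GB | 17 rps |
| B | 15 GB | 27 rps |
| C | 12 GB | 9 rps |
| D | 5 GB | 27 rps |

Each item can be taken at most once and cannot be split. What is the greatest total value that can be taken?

Check high-value combinations within 20 GB:
- B+D: memory 15+5=20, value 27+27=54
- A+D: memory 4+5=9, value 17+27=44
- A+B: memory 4+15=19, value 17+27=44
Best: 54 rps.

54 rps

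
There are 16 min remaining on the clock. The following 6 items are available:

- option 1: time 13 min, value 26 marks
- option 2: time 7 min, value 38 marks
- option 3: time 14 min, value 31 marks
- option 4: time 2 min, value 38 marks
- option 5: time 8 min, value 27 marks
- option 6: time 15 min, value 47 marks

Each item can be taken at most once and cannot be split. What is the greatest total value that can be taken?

Check high-value combinations within 16 min:
- option 2+option 4: time 7+2=9, value 38+38=76
- option 3+option 4: time 14+2=16, value 31+38=69
- option 4+option 5: time 2+8=10, value 38+27=65
- option 2+option 5: time 7+8=15, value 38+27=65
- option 1+option 4: time 13+2=15, value 26+38=64
Best: 76 marks.

76 marks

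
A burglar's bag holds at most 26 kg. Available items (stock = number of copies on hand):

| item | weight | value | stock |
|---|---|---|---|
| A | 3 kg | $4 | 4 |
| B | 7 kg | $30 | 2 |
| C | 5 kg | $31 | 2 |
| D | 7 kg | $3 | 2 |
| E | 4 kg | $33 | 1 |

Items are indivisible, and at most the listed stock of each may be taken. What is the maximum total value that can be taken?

Best selections within weight 26 and stock limits:
- 1×A + 1×B + 2×C + 1×E: weight 24, value 129
- 1×A + 2×B + 1×C + 1×E: weight 26, value 128
Best: $129.

$129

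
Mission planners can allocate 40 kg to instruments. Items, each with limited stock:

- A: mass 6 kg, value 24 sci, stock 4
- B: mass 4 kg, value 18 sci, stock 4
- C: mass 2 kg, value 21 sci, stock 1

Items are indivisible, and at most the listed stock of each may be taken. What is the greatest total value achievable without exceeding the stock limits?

Top feasible selections:
- 4×A + 3×B + 1×C: mass 38, value 171
- 4×A + 4×B: mass 40, value 168
Best: 171 sci.

171 sci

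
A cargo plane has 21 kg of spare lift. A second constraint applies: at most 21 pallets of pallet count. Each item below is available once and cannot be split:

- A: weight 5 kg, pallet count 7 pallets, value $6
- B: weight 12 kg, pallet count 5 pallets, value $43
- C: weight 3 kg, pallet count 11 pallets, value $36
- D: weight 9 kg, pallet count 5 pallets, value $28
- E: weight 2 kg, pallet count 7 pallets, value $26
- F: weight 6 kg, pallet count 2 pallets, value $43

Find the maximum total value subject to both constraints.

Feasible sets respecting both limits:
- B+C+F: weight 21, pallet count 18, value 122
- B+E+F: weight 20, pallet count 14, value 112
- C+D+F: weight 18, pallet count 18, value 107
- C+E+F: weight 11, pallet count 20, value 105
Best: $122.

$122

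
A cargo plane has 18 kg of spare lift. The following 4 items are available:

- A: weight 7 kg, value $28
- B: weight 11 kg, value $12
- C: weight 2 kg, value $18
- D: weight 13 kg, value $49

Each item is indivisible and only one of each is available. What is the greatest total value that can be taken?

Check high-value combinations within 18 kg:
- C+D: weight 2+13=15, value 18+49=67
- D: weight 13, value 49
- A+C: weight 7+2=9, value 28+18=46
Best: $67.

$67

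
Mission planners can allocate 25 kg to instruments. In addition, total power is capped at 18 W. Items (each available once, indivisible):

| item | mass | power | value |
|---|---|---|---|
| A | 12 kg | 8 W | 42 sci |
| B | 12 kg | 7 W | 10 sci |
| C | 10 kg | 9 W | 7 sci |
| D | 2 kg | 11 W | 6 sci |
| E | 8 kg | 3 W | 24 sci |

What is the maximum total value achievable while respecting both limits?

66 sci

Feasible sets respecting both limits:
- A+E: mass 20, power 11, value 66
- A+B: mass 24, power 15, value 52
- A+C: mass 22, power 17, value 49
Best: 66 sci.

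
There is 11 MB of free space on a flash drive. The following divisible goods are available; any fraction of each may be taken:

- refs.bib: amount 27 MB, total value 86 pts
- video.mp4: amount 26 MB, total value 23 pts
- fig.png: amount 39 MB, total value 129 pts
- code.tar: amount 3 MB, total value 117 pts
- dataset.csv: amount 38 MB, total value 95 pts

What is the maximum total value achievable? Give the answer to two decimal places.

Take in order of value per unit:
- code.tar (117/3 per unit): all 3 → value 117, running total 117.00
- fig.png (129/39 per unit): 8 of 39 → value 8×129/39 = 26.4615, running total 143.46
Total 143.46.

143.46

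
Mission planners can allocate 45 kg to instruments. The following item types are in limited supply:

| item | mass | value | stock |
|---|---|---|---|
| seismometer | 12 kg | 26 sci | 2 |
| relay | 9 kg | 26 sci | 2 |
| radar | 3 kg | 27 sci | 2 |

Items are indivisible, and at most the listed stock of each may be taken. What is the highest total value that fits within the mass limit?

Top feasible selections:
- 1×seismometer + 2×relay + 2×radar: mass 36, value 132
- 2×seismometer + 1×relay + 2×radar: mass 39, value 132
- 2×seismometer + 2×relay + 1×radar: mass 45, value 131
Best: 132 sci.

132 sci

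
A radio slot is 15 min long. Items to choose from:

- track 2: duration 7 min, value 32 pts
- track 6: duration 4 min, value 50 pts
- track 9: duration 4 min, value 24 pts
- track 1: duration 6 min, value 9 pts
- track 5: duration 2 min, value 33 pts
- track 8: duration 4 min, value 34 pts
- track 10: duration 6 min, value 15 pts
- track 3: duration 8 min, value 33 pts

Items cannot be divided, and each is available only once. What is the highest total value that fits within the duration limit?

141 pts

This is a 0/1 knapsack; check combinations near the capacity.
- track 6+track 9+track 5+track 8: duration 4+4+2+4=14, value 50+24+33+34=141
- track 6+track 5+track 8: duration 4+2+4=10, value 50+33+34=117
- track 6+track 5+track 3: duration 4+2+8=14, value 50+33+33=116
Best: 141 pts.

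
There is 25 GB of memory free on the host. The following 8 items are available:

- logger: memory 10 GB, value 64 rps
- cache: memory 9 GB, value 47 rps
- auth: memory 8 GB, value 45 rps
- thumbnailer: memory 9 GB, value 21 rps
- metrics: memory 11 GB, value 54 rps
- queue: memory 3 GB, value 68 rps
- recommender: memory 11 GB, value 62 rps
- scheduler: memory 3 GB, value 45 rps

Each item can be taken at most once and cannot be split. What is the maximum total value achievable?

Check high-value combinations within 25 GB:
- logger+cache+queue+scheduler: memory 10+9+3+3=25, value 64+47+68+45=224
- logger+auth+queue+scheduler: memory 10+8+3+3=24, value 64+45+68+45=222
- auth+queue+recommender+scheduler: memory 8+3+11+3=25, value 45+68+62+45=220
Best: 224 rps.

224 rps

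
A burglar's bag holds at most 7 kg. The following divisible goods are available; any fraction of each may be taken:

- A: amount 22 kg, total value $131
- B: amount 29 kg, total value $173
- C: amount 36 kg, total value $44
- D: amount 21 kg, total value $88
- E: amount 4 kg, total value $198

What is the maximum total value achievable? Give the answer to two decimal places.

215.90

Take in order of value per unit:
- E (198/4 per unit): all 4 → value 198, running total 198.00
- B (173/29 per unit): 3 of 29 → value 3×173/29 = 17.8966, running total 215.90
Total 215.90.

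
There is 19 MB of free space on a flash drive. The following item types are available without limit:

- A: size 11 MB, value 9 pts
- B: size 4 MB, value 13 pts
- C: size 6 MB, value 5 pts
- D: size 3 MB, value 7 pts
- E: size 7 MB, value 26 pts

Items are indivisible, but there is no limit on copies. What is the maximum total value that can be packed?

65 pts

Best value-per-unit is E at 26/7; filling with it alone gives 2×26 = 52.
Optimal mix: 3×B + 1×E → size 19, value 65.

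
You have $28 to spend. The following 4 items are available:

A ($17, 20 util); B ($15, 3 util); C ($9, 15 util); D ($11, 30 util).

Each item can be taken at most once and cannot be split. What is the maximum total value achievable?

50 util

Check high-value combinations within $28:
- A+D: cost 17+11=28, value 20+30=50
- C+D: cost 9+11=20, value 15+30=45
- A+C: cost 17+9=26, value 20+15=35
- B+D: cost 15+11=26, value 3+30=33
- D: cost 11, value 30
Best: 50 util.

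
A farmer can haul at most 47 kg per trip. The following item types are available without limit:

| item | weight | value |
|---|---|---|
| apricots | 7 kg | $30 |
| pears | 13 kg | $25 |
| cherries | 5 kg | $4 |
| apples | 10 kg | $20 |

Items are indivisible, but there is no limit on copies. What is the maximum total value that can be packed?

Best value-per-unit is apricots at 30/7; filling with it alone gives 6×30 = 180.
Optimal mix: 6×apricots + 1×cherries → weight 47, value 184.

$184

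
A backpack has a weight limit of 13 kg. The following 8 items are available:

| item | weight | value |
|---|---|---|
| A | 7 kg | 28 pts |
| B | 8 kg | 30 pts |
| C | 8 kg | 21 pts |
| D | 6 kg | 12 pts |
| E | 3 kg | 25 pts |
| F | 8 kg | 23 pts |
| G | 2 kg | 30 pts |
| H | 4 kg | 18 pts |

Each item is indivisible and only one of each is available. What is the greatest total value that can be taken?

This is a 0/1 knapsack; check combinations near the capacity.
- B+E+G: weight 8+3+2=13, value 30+25+30=85
- A+E+G: weight 7+3+2=12, value 28+25+30=83
- E+F+G: weight 3+8+2=13, value 25+23+30=78
- C+E+G: weight 8+3+2=13, value 21+25+30=76
Best: 85 pts.

85 pts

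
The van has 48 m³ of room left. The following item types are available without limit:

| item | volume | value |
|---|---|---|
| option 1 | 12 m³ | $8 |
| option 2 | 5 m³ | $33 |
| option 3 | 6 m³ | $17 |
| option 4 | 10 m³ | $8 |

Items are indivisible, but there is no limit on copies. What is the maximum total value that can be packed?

$297

Best value-per-unit is option 2 at 33/5, and filling with it alone uses volume 9×5=45. No mix of the others beats 9×33 = 297.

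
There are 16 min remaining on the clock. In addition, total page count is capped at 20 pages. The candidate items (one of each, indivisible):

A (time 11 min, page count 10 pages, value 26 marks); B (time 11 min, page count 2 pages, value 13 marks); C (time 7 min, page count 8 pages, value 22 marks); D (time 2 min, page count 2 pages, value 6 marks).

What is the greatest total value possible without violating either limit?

Feasible sets respecting both limits:
- A+D: time 13, page count 12, value 32
- C+D: time 9, page count 10, value 28
- A: time 11, page count 10, value 26
- C: time 7, page count 8, value 22
Best: 32 marks.

32 marks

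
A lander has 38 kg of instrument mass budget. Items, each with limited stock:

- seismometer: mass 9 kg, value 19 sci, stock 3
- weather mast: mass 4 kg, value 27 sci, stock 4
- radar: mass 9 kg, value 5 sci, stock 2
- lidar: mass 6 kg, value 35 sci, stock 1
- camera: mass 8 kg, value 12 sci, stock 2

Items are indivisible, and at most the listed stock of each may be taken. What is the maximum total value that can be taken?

167 sci

Top feasible selections:
- 4×weather mast + 1×lidar + 2×camera: mass 38, value 167
- 1×seismometer + 4×weather mast + 1×lidar: mass 31, value 162
- 4×weather mast + 1×lidar + 1×camera: mass 30, value 155
Best: 167 sci.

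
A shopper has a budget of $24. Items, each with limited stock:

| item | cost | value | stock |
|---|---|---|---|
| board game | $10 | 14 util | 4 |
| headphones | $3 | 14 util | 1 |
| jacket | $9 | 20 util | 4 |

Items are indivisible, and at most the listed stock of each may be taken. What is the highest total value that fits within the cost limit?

54 util

Top feasible selections:
- 1×headphones + 2×jacket: cost 21, value 54
- 1×board game + 1×headphones + 1×jacket: cost 22, value 48
- 2×board game + 1×headphones: cost 23, value 42
Best: 54 util.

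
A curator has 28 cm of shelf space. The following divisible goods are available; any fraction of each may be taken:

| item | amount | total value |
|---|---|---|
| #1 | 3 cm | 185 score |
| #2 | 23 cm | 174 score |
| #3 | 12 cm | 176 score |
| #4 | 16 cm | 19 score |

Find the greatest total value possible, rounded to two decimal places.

Take in order of value per unit:
- #1 (185/3 per unit): all 3 → value 185, running total 185.00
- #3 (176/12 per unit): all 12 → value 176, running total 361.00
- #2 (174/23 per unit): 13 of 23 → value 13×174/23 = 98.3478, running total 459.35
Total 459.35.

459.35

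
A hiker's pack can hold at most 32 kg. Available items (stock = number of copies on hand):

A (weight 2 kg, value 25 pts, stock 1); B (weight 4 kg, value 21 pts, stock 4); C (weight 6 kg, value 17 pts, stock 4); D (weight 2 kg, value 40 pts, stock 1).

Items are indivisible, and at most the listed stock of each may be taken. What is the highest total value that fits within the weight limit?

Best selections within weight 32 and stock limits:
- 1×A + 4×B + 2×C + 1×D: weight 32, value 183
- 1×A + 4×B + 1×C + 1×D: weight 26, value 166
Best: 183 pts.

183 pts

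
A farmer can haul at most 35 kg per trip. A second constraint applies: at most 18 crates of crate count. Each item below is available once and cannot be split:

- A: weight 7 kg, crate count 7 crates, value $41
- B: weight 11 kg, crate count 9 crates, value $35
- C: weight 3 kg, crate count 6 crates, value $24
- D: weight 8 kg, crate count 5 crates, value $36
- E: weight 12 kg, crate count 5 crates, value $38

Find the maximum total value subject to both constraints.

Feasible sets respecting both limits:
- A+D+E: weight 27, crate count 17, value 115
- A+C+E: weight 22, crate count 18, value 103
- A+C+D: weight 18, crate count 18, value 101
Best: $115.

$115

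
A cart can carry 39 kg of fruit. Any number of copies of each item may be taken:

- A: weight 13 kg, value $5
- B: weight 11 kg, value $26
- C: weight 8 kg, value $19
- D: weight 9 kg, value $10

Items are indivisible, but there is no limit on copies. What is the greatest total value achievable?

Best value-per-unit is C at 19/8; filling with it alone gives 4×19 = 76.
Optimal mix: 2×B + 2×C → weight 38, value 90.

$90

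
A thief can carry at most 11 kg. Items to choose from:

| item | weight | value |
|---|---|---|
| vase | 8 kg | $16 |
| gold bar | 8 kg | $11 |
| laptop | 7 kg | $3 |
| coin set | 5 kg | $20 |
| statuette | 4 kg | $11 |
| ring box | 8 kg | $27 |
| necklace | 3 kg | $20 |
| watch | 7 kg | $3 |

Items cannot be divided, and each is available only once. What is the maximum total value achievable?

$47

Check high-value combinations within 11 kg:
- ring box+necklace: weight 8+3=11, value 27+20=47
- coin set+necklace: weight 5+3=8, value 20+20=40
- vase+necklace: weight 8+3=11, value 16+20=36
Best: $47.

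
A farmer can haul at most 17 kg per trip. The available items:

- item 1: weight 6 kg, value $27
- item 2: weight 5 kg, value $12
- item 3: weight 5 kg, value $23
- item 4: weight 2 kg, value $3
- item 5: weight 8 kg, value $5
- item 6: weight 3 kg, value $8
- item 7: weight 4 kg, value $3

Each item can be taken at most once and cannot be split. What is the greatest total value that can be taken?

Check high-value combinations within 17 kg:
- item 1+item 2+item 3: weight 6+5+5=16, value 27+12+23=62
- item 1+item 3+item 4+item 6: weight 6+5+2+3=16, value 27+23+3+8=61
- item 1+item 3+item 6: weight 6+5+3=14, value 27+23+8=58
- item 1+item 3+item 4+item 7: weight 6+5+2+4=17, value 27+23+3+3=56
Best: $62.

$62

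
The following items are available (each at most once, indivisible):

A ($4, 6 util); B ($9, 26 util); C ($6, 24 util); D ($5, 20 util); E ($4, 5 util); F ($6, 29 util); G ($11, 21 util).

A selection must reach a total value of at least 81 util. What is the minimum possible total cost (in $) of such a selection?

24

Subsets with value ≥ 81, sorted by total cost:
- A+B+D+F: cost 24, value 81
- A+B+C+F: cost 25, value 85
Minimum cost: 24 $.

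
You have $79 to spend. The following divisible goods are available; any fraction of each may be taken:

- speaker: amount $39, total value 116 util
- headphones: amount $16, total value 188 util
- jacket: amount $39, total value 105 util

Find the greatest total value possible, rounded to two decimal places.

368.62

Take in order of value per unit:
- headphones (188/16 per unit): all 16 → value 188, running total 188.00
- speaker (116/39 per unit): all 39 → value 116, running total 304.00
- jacket (105/39 per unit): 24 of 39 → value 24×105/39 = 64.6154, running total 368.62
Total 368.62.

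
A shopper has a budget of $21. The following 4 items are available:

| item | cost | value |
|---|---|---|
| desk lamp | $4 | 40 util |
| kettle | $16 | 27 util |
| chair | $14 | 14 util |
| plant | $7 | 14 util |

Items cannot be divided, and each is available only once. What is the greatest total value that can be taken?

Check high-value combinations within $21:
- desk lamp+kettle: cost 4+16=20, value 40+27=67
- desk lamp+plant: cost 4+7=11, value 40+14=54
- desk lamp+chair: cost 4+14=18, value 40+14=54
- desk lamp: cost 4, value 40
Best: 67 util.

67 util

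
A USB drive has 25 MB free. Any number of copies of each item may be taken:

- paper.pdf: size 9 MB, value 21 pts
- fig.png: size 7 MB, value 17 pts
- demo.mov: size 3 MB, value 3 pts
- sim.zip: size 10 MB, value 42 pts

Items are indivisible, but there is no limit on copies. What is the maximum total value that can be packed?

87 pts

Best value-per-unit is sim.zip at 42/10; filling with it alone gives 2×42 = 84.
Optimal mix: 1×demo.mov + 2×sim.zip → size 23, value 87.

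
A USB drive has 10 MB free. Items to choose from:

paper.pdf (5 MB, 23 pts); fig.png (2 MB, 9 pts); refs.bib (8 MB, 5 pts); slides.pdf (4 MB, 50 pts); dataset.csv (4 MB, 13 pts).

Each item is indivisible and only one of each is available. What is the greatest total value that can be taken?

73 pts

This is a 0/1 knapsack; check combinations near the capacity.
- paper.pdf+slides.pdf: size 5+4=9, value 23+50=73
- fig.png+slides.pdf+dataset.csv: size 2+4+4=10, value 9+50+13=72
- slides.pdf+dataset.csv: size 4+4=8, value 50+13=63
- fig.png+slides.pdf: size 2+4=6, value 9+50=59
Best: 73 pts.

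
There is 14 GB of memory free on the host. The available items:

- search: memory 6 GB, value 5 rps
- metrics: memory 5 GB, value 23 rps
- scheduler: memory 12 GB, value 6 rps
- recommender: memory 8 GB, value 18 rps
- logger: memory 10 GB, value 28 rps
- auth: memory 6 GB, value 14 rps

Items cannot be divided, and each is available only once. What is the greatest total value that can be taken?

Check high-value combinations within 14 GB:
- metrics+recommender: memory 5+8=13, value 23+18=41
- metrics+auth: memory 5+6=11, value 23+14=37
- recommender+auth: memory 8+6=14, value 18+14=32
- logger: memory 10, value 28
Best: 41 rps.

41 rps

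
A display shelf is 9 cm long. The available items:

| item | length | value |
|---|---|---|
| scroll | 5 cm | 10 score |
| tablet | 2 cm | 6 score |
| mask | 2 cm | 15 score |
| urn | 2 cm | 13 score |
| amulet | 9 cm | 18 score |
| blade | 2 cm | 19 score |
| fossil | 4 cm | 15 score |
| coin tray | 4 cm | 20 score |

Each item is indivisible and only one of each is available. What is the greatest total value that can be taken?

54 score

Check high-value combinations within 9 cm:
- mask+blade+coin tray: length 2+2+4=8, value 15+19+20=54
- tablet+mask+urn+blade: length 2+2+2+2=8, value 6+15+13+19=53
- urn+blade+coin tray: length 2+2+4=8, value 13+19+20=52
- mask+blade+fossil: length 2+2+4=8, value 15+19+15=49
Best: 54 score.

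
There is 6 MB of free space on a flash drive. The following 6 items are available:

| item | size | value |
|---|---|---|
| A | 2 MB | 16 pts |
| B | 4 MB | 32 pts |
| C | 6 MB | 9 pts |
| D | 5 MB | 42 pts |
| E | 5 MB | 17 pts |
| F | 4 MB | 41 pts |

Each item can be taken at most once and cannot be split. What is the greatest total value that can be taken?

57 pts

Check high-value combinations within 6 MB:
- A+F: size 2+4=6, value 16+41=57
- A+B: size 2+4=6, value 16+32=48
- D: size 5, value 42
- F: size 4, value 41
- B: size 4, value 32
Best: 57 pts.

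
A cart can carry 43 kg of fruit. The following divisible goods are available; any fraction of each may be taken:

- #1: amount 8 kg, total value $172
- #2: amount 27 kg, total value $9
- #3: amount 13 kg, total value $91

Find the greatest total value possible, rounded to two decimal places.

270.33

Take in order of value per unit:
- #1 (172/8 per unit): all 8 → value 172, running total 172.00
- #3 (91/13 per unit): all 13 → value 91, running total 263.00
- #2 (9/27 per unit): 22 of 27 → value 22×9/27 = 7.3333, running total 270.33
Total 270.33.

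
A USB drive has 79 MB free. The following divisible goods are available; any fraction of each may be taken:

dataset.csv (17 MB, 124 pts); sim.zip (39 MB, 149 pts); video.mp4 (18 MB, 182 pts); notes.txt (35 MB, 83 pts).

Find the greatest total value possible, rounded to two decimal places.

466.86

Take in order of value per unit:
- video.mp4 (182/18 per unit): all 18 → value 182, running total 182.00
- dataset.csv (124/17 per unit): all 17 → value 124, running total 306.00
- sim.zip (149/39 per unit): all 39 → value 149, running total 455.00
- notes.txt (83/35 per unit): 5 of 35 → value 5×83/35 = 11.8571, running total 466.86
Total 466.86.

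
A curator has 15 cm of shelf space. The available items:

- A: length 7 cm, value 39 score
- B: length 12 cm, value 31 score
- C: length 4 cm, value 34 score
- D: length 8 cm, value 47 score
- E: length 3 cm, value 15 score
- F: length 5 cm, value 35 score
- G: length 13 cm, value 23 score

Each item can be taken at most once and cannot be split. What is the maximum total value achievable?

96 score

Check high-value combinations within 15 cm:
- C+D+E: length 4+8+3=15, value 34+47+15=96
- A+E+F: length 7+3+5=15, value 39+15+35=89
- A+C+E: length 7+4+3=14, value 39+34+15=88
- A+D: length 7+8=15, value 39+47=86
Best: 96 score.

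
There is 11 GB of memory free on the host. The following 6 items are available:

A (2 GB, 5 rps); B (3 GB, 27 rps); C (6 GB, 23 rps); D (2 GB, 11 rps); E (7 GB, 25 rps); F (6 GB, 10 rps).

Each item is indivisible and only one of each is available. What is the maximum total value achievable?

61 rps

This is a 0/1 knapsack; check combinations near the capacity.
- B+C+D: memory 3+6+2=11, value 27+23+11=61
- A+B+C: memory 2+3+6=11, value 5+27+23=55
- B+E: memory 3+7=10, value 27+25=52
- B+C: memory 3+6=9, value 27+23=50
Best: 61 rps.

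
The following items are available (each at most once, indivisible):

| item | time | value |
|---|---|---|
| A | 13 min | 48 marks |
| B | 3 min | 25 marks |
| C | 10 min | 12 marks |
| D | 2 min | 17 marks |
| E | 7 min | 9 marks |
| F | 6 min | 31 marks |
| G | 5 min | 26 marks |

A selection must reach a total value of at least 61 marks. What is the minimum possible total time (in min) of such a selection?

10

Subsets with value ≥ 61, sorted by total time:
- B+D+G: time 10, value 68
- B+D+F: time 11, value 73
- D+F+G: time 13, value 74
Minimum time: 10 min.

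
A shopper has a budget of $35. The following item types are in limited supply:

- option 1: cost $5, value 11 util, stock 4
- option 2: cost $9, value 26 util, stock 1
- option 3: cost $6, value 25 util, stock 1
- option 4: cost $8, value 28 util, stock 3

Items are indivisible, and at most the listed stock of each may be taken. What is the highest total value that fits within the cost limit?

120 util

Top feasible selections:
- 1×option 1 + 1×option 3 + 3×option 4: cost 35, value 120
- 1×option 2 + 3×option 4: cost 33, value 110
- 1×option 3 + 3×option 4: cost 30, value 109
- 1×option 2 + 1×option 3 + 2×option 4: cost 31, value 107
Best: 120 util.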